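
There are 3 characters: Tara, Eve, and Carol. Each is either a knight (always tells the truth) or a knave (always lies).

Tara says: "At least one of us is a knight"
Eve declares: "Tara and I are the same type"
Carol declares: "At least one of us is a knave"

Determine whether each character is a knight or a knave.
Tara is a knight.
Eve is a knave.
Carol is a knight.

Verification:
- Tara (knight) says "At least one of us is a knight" - this is TRUE because Tara and Carol are knights.
- Eve (knave) says "Tara and I are the same type" - this is FALSE (a lie) because Eve is a knave and Tara is a knight.
- Carol (knight) says "At least one of us is a knave" - this is TRUE because Eve is a knave.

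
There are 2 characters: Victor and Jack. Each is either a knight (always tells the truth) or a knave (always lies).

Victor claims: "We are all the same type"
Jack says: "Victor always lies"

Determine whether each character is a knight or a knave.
Victor is a knave.
Jack is a knight.

Verification:
- Victor (knave) says "We are all the same type" - this is FALSE (a lie) because Jack is a knight and Victor is a knave.
- Jack (knight) says "Victor always lies" - this is TRUE because Victor is a knave.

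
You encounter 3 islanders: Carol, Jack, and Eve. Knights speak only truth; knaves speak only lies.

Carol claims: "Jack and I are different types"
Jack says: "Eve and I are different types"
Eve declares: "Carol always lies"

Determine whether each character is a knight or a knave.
Carol is a knight.
Jack is a knave.
Eve is a knave.

Verification:
- Carol (knight) says "Jack and I are different types" - this is TRUE because Carol is a knight and Jack is a knave.
- Jack (knave) says "Eve and I are different types" - this is FALSE (a lie) because Jack is a knave and Eve is a knave.
- Eve (knave) says "Carol always lies" - this is FALSE (a lie) because Carol is a knight.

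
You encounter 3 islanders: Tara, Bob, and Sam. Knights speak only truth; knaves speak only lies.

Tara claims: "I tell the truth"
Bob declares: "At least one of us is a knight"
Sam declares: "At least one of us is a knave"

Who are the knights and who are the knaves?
Tara is a knave.
Bob is a knight.
Sam is a knight.

Verification:
- Tara (knave) says "I tell the truth" - this is FALSE (a lie) because Tara is a knave.
- Bob (knight) says "At least one of us is a knight" - this is TRUE because Bob and Sam are knights.
- Sam (knight) says "At least one of us is a knave" - this is TRUE because Tara is a knave.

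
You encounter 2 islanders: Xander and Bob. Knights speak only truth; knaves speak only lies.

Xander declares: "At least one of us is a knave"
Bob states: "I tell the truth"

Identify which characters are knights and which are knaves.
Xander is a knight.
Bob is a knave.

Verification:
- Xander (knight) says "At least one of us is a knave" - this is TRUE because Bob is a knave.
- Bob (knave) says "I tell the truth" - this is FALSE (a lie) because Bob is a knave.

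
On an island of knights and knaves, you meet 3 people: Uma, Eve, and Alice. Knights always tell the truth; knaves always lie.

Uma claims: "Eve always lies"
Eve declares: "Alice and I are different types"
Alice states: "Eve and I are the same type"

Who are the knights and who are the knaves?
Uma is a knave.
Eve is a knight.
Alice is a knave.

Verification:
- Uma (knave) says "Eve always lies" - this is FALSE (a lie) because Eve is a knight.
- Eve (knight) says "Alice and I are different types" - this is TRUE because Eve is a knight and Alice is a knave.
- Alice (knave) says "Eve and I are the same type" - this is FALSE (a lie) because Alice is a knave and Eve is a knight.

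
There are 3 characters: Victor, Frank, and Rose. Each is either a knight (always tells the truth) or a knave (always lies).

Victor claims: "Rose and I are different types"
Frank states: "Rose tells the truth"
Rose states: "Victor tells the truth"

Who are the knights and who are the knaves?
Victor is a knave.
Frank is a knave.
Rose is a knave.

Verification:
- Victor (knave) says "Rose and I are different types" - this is FALSE (a lie) because Victor is a knave and Rose is a knave.
- Frank (knave) says "Rose tells the truth" - this is FALSE (a lie) because Rose is a knave.
- Rose (knave) says "Victor tells the truth" - this is FALSE (a lie) because Victor is a knave.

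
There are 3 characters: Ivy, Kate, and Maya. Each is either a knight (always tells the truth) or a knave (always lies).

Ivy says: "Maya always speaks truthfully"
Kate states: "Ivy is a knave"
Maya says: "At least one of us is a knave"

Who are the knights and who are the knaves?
Ivy is a knight.
Kate is a knave.
Maya is a knight.

Verification:
- Ivy (knight) says "Maya always speaks truthfully" - this is TRUE because Maya is a knight.
- Kate (knave) says "Ivy is a knave" - this is FALSE (a lie) because Ivy is a knight.
- Maya (knight) says "At least one of us is a knave" - this is TRUE because Kate is a knave.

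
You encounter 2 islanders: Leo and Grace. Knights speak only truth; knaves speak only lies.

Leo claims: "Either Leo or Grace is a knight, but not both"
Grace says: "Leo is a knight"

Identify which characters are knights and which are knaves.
Leo is a knave.
Grace is a knave.

Verification:
- Leo (knave) says "Either Leo or Grace is a knight, but not both" - this is FALSE (a lie) because Leo is a knave and Grace is a knave.
- Grace (knave) says "Leo is a knight" - this is FALSE (a lie) because Leo is a knave.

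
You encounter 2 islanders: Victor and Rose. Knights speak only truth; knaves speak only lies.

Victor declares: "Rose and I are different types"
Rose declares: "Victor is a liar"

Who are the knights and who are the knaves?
Victor is a knight.
Rose is a knave.

Verification:
- Victor (knight) says "Rose and I are different types" - this is TRUE because Victor is a knight and Rose is a knave.
- Rose (knave) says "Victor is a liar" - this is FALSE (a lie) because Victor is a knight.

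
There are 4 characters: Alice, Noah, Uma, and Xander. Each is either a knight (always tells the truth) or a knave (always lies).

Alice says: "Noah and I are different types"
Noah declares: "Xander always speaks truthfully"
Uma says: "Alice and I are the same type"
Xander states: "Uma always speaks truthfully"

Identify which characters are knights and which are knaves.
Alice is a knight.
Noah is a knave.
Uma is a knave.
Xander is a knave.

Verification:
- Alice (knight) says "Noah and I are different types" - this is TRUE because Alice is a knight and Noah is a knave.
- Noah (knave) says "Xander always speaks truthfully" - this is FALSE (a lie) because Xander is a knave.
- Uma (knave) says "Alice and I are the same type" - this is FALSE (a lie) because Uma is a knave and Alice is a knight.
- Xander (knave) says "Uma always speaks truthfully" - this is FALSE (a lie) because Uma is a knave.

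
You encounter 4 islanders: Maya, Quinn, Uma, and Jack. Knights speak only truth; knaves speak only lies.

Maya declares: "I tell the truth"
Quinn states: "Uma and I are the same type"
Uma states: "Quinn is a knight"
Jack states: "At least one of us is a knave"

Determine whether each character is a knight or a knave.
Maya is a knave.
Quinn is a knight.
Uma is a knight.
Jack is a knight.

Verification:
- Maya (knave) says "I tell the truth" - this is FALSE (a lie) because Maya is a knave.
- Quinn (knight) says "Uma and I are the same type" - this is TRUE because Quinn is a knight and Uma is a knight.
- Uma (knight) says "Quinn is a knight" - this is TRUE because Quinn is a knight.
- Jack (knight) says "At least one of us is a knave" - this is TRUE because Maya is a knave.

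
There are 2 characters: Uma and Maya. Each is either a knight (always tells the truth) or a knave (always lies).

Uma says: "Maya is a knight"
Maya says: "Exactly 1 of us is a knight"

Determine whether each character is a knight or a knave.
Uma is a knave.
Maya is a knave.

Verification:
- Uma (knave) says "Maya is a knight" - this is FALSE (a lie) because Maya is a knave.
- Maya (knave) says "Exactly 1 of us is a knight" - this is FALSE (a lie) because there are 0 knights.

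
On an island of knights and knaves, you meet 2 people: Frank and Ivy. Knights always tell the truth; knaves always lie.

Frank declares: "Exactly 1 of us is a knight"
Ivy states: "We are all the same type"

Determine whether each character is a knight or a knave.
Frank is a knight.
Ivy is a knave.

Verification:
- Frank (knight) says "Exactly 1 of us is a knight" - this is TRUE because there are 1 knights.
- Ivy (knave) says "We are all the same type" - this is FALSE (a lie) because Frank is a knight and Ivy is a knave.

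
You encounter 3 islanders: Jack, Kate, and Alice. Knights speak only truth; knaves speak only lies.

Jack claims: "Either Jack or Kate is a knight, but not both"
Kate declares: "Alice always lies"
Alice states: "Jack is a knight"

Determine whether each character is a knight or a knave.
Jack is a knight.
Kate is a knave.
Alice is a knight.

Verification:
- Jack (knight) says "Either Jack or Kate is a knight, but not both" - this is TRUE because Jack is a knight and Kate is a knave.
- Kate (knave) says "Alice always lies" - this is FALSE (a lie) because Alice is a knight.
- Alice (knight) says "Jack is a knight" - this is TRUE because Jack is a knight.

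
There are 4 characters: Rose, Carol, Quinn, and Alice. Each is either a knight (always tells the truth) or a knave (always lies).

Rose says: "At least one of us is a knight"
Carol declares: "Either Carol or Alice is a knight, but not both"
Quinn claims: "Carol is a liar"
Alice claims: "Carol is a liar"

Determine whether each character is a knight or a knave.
Rose is a knight.
Carol is a knight.
Quinn is a knave.
Alice is a knave.

Verification:
- Rose (knight) says "At least one of us is a knight" - this is TRUE because Rose and Carol are knights.
- Carol (knight) says "Either Carol or Alice is a knight, but not both" - this is TRUE because Carol is a knight and Alice is a knave.
- Quinn (knave) says "Carol is a liar" - this is FALSE (a lie) because Carol is a knight.
- Alice (knave) says "Carol is a liar" - this is FALSE (a lie) because Carol is a knight.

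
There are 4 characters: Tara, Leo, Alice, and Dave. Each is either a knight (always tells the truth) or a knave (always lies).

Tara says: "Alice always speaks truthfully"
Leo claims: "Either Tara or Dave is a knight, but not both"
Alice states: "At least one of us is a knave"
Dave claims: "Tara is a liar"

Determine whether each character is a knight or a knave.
Tara is a knight.
Leo is a knight.
Alice is a knight.
Dave is a knave.

Verification:
- Tara (knight) says "Alice always speaks truthfully" - this is TRUE because Alice is a knight.
- Leo (knight) says "Either Tara or Dave is a knight, but not both" - this is TRUE because Tara is a knight and Dave is a knave.
- Alice (knight) says "At least one of us is a knave" - this is TRUE because Dave is a knave.
- Dave (knave) says "Tara is a liar" - this is FALSE (a lie) because Tara is a knight.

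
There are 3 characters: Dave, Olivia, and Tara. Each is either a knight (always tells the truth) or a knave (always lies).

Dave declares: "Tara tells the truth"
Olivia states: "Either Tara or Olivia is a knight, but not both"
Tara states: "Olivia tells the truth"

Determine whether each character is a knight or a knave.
Dave is a knave.
Olivia is a knave.
Tara is a knave.

Verification:
- Dave (knave) says "Tara tells the truth" - this is FALSE (a lie) because Tara is a knave.
- Olivia (knave) says "Either Tara or Olivia is a knight, but not both" - this is FALSE (a lie) because Tara is a knave and Olivia is a knave.
- Tara (knave) says "Olivia tells the truth" - this is FALSE (a lie) because Olivia is a knave.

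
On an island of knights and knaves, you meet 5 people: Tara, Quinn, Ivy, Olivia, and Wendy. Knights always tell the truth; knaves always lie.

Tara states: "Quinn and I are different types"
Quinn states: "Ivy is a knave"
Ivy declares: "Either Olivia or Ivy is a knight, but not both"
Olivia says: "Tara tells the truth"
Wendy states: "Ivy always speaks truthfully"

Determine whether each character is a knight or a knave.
Tara is a knave.
Quinn is a knave.
Ivy is a knight.
Olivia is a knave.
Wendy is a knight.

Verification:
- Tara (knave) says "Quinn and I are different types" - this is FALSE (a lie) because Tara is a knave and Quinn is a knave.
- Quinn (knave) says "Ivy is a knave" - this is FALSE (a lie) because Ivy is a knight.
- Ivy (knight) says "Either Olivia or Ivy is a knight, but not both" - this is TRUE because Olivia is a knave and Ivy is a knight.
- Olivia (knave) says "Tara tells the truth" - this is FALSE (a lie) because Tara is a knave.
- Wendy (knight) says "Ivy always speaks truthfully" - this is TRUE because Ivy is a knight.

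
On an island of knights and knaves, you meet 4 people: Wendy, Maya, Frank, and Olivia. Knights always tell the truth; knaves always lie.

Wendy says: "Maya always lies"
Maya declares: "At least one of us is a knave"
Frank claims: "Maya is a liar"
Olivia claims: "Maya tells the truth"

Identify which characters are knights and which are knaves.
Wendy is a knave.
Maya is a knight.
Frank is a knave.
Olivia is a knight.

Verification:
- Wendy (knave) says "Maya always lies" - this is FALSE (a lie) because Maya is a knight.
- Maya (knight) says "At least one of us is a knave" - this is TRUE because Wendy and Frank are knaves.
- Frank (knave) says "Maya is a liar" - this is FALSE (a lie) because Maya is a knight.
- Olivia (knight) says "Maya tells the truth" - this is TRUE because Maya is a knight.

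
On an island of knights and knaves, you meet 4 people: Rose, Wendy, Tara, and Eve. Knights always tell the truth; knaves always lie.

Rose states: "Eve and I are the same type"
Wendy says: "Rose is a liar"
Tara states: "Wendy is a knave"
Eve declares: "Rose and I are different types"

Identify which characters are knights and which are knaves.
Rose is a knave.
Wendy is a knight.
Tara is a knave.
Eve is a knight.

Verification:
- Rose (knave) says "Eve and I are the same type" - this is FALSE (a lie) because Rose is a knave and Eve is a knight.
- Wendy (knight) says "Rose is a liar" - this is TRUE because Rose is a knave.
- Tara (knave) says "Wendy is a knave" - this is FALSE (a lie) because Wendy is a knight.
- Eve (knight) says "Rose and I are different types" - this is TRUE because Eve is a knight and Rose is a knave.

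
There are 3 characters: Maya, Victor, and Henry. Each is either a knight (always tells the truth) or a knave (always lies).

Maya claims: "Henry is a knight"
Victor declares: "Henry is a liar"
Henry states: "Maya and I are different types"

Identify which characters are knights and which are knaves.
Maya is a knave.
Victor is a knight.
Henry is a knave.

Verification:
- Maya (knave) says "Henry is a knight" - this is FALSE (a lie) because Henry is a knave.
- Victor (knight) says "Henry is a liar" - this is TRUE because Henry is a knave.
- Henry (knave) says "Maya and I are different types" - this is FALSE (a lie) because Henry is a knave and Maya is a knave.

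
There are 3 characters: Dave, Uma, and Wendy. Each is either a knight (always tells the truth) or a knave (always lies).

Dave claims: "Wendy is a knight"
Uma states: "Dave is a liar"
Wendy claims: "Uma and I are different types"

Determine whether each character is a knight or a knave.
Dave is a knight.
Uma is a knave.
Wendy is a knight.

Verification:
- Dave (knight) says "Wendy is a knight" - this is TRUE because Wendy is a knight.
- Uma (knave) says "Dave is a liar" - this is FALSE (a lie) because Dave is a knight.
- Wendy (knight) says "Uma and I are different types" - this is TRUE because Wendy is a knight and Uma is a knave.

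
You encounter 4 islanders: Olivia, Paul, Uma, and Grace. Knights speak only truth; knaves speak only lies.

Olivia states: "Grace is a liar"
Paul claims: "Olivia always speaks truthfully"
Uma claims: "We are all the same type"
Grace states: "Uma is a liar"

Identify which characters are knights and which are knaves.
Olivia is a knave.
Paul is a knave.
Uma is a knave.
Grace is a knight.

Verification:
- Olivia (knave) says "Grace is a liar" - this is FALSE (a lie) because Grace is a knight.
- Paul (knave) says "Olivia always speaks truthfully" - this is FALSE (a lie) because Olivia is a knave.
- Uma (knave) says "We are all the same type" - this is FALSE (a lie) because Grace is a knight and Olivia, Paul, and Uma are knaves.
- Grace (knight) says "Uma is a liar" - this is TRUE because Uma is a knave.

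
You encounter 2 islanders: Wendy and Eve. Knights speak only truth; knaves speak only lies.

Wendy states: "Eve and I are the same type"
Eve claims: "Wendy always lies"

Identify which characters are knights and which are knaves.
Wendy is a knave.
Eve is a knight.

Verification:
- Wendy (knave) says "Eve and I are the same type" - this is FALSE (a lie) because Wendy is a knave and Eve is a knight.
- Eve (knight) says "Wendy always lies" - this is TRUE because Wendy is a knave.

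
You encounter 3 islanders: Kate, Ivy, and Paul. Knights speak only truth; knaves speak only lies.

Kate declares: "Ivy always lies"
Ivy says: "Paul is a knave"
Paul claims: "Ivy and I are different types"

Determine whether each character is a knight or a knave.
Kate is a knight.
Ivy is a knave.
Paul is a knight.

Verification:
- Kate (knight) says "Ivy always lies" - this is TRUE because Ivy is a knave.
- Ivy (knave) says "Paul is a knave" - this is FALSE (a lie) because Paul is a knight.
- Paul (knight) says "Ivy and I are different types" - this is TRUE because Paul is a knight and Ivy is a knave.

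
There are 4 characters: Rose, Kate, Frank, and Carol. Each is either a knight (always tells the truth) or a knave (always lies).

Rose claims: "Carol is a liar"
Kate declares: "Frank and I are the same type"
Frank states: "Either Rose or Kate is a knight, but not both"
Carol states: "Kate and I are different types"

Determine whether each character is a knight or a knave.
Rose is a knight.
Kate is a knave.
Frank is a knight.
Carol is a knave.

Verification:
- Rose (knight) says "Carol is a liar" - this is TRUE because Carol is a knave.
- Kate (knave) says "Frank and I are the same type" - this is FALSE (a lie) because Kate is a knave and Frank is a knight.
- Frank (knight) says "Either Rose or Kate is a knight, but not both" - this is TRUE because Rose is a knight and Kate is a knave.
- Carol (knave) says "Kate and I are different types" - this is FALSE (a lie) because Carol is a knave and Kate is a knave.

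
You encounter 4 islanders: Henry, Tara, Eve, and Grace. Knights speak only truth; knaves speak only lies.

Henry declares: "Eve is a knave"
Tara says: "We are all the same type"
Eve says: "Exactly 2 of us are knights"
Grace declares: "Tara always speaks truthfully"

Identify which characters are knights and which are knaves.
Henry is a knight.
Tara is a knave.
Eve is a knave.
Grace is a knave.

Verification:
- Henry (knight) says "Eve is a knave" - this is TRUE because Eve is a knave.
- Tara (knave) says "We are all the same type" - this is FALSE (a lie) because Henry is a knight and Tara, Eve, and Grace are knaves.
- Eve (knave) says "Exactly 2 of us are knights" - this is FALSE (a lie) because there are 1 knights.
- Grace (knave) says "Tara always speaks truthfully" - this is FALSE (a lie) because Tara is a knave.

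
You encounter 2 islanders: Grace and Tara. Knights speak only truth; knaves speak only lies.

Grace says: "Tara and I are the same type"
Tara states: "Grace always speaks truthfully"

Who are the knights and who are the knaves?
Grace is a knight.
Tara is a knight.

Verification:
- Grace (knight) says "Tara and I are the same type" - this is TRUE because Grace is a knight and Tara is a knight.
- Tara (knight) says "Grace always speaks truthfully" - this is TRUE because Grace is a knight.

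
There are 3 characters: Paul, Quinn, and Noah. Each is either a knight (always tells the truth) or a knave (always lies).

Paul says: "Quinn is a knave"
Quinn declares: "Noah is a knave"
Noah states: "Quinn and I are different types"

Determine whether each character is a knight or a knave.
Paul is a knight.
Quinn is a knave.
Noah is a knight.

Verification:
- Paul (knight) says "Quinn is a knave" - this is TRUE because Quinn is a knave.
- Quinn (knave) says "Noah is a knave" - this is FALSE (a lie) because Noah is a knight.
- Noah (knight) says "Quinn and I are different types" - this is TRUE because Noah is a knight and Quinn is a knave.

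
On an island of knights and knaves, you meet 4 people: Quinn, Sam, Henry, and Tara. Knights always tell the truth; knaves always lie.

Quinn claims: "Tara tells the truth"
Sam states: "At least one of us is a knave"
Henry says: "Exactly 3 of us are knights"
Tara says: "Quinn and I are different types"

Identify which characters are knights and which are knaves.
Quinn is a knave.
Sam is a knight.
Henry is a knave.
Tara is a knave.

Verification:
- Quinn (knave) says "Tara tells the truth" - this is FALSE (a lie) because Tara is a knave.
- Sam (knight) says "At least one of us is a knave" - this is TRUE because Quinn, Henry, and Tara are knaves.
- Henry (knave) says "Exactly 3 of us are knights" - this is FALSE (a lie) because there are 1 knights.
- Tara (knave) says "Quinn and I are different types" - this is FALSE (a lie) because Tara is a knave and Quinn is a knave.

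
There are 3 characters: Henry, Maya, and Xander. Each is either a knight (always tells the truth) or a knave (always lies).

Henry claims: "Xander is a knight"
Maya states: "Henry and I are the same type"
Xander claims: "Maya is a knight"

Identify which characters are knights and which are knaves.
Henry is a knight.
Maya is a knight.
Xander is a knight.

Verification:
- Henry (knight) says "Xander is a knight" - this is TRUE because Xander is a knight.
- Maya (knight) says "Henry and I are the same type" - this is TRUE because Maya is a knight and Henry is a knight.
- Xander (knight) says "Maya is a knight" - this is TRUE because Maya is a knight.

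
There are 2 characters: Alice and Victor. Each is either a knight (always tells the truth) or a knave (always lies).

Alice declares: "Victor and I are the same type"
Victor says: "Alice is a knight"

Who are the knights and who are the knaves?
Alice is a knight.
Victor is a knight.

Verification:
- Alice (knight) says "Victor and I are the same type" - this is TRUE because Alice is a knight and Victor is a knight.
- Victor (knight) says "Alice is a knight" - this is TRUE because Alice is a knight.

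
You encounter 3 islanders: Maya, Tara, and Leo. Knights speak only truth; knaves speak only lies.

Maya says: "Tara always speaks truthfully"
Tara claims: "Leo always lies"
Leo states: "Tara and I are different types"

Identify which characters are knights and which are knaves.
Maya is a knave.
Tara is a knave.
Leo is a knight.

Verification:
- Maya (knave) says "Tara always speaks truthfully" - this is FALSE (a lie) because Tara is a knave.
- Tara (knave) says "Leo always lies" - this is FALSE (a lie) because Leo is a knight.
- Leo (knight) says "Tara and I are different types" - this is TRUE because Leo is a knight and Tara is a knave.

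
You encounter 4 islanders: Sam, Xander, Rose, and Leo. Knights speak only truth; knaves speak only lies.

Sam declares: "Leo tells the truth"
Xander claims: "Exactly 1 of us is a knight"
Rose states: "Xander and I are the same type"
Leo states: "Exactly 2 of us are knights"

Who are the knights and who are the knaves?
Sam is a knave.
Xander is a knight.
Rose is a knave.
Leo is a knave.

Verification:
- Sam (knave) says "Leo tells the truth" - this is FALSE (a lie) because Leo is a knave.
- Xander (knight) says "Exactly 1 of us is a knight" - this is TRUE because there are 1 knights.
- Rose (knave) says "Xander and I are the same type" - this is FALSE (a lie) because Rose is a knave and Xander is a knight.
- Leo (knave) says "Exactly 2 of us are knights" - this is FALSE (a lie) because there are 1 knights.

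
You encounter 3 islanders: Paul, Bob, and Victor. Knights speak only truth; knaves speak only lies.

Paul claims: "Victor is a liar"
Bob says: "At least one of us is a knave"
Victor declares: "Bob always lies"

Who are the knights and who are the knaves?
Paul is a knight.
Bob is a knight.
Victor is a knave.

Verification:
- Paul (knight) says "Victor is a liar" - this is TRUE because Victor is a knave.
- Bob (knight) says "At least one of us is a knave" - this is TRUE because Victor is a knave.
- Victor (knave) says "Bob always lies" - this is FALSE (a lie) because Bob is a knight.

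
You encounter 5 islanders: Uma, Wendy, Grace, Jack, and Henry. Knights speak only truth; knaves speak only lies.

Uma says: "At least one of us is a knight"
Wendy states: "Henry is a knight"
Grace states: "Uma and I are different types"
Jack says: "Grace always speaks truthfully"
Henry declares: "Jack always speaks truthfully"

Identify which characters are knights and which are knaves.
Uma is a knave.
Wendy is a knave.
Grace is a knave.
Jack is a knave.
Henry is a knave.

Verification:
- Uma (knave) says "At least one of us is a knight" - this is FALSE (a lie) because no one is a knight.
- Wendy (knave) says "Henry is a knight" - this is FALSE (a lie) because Henry is a knave.
- Grace (knave) says "Uma and I are different types" - this is FALSE (a lie) because Grace is a knave and Uma is a knave.
- Jack (knave) says "Grace always speaks truthfully" - this is FALSE (a lie) because Grace is a knave.
- Henry (knave) says "Jack always speaks truthfully" - this is FALSE (a lie) because Jack is a knave.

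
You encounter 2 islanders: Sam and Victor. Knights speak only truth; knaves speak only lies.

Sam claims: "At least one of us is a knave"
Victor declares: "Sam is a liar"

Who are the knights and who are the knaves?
Sam is a knight.
Victor is a knave.

Verification:
- Sam (knight) says "At least one of us is a knave" - this is TRUE because Victor is a knave.
- Victor (knave) says "Sam is a liar" - this is FALSE (a lie) because Sam is a knight.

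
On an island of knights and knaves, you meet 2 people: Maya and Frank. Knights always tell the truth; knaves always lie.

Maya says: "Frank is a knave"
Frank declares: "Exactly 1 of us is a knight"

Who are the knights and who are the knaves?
Maya is a knave.
Frank is a knight.

Verification:
- Maya (knave) says "Frank is a knave" - this is FALSE (a lie) because Frank is a knight.
- Frank (knight) says "Exactly 1 of us is a knight" - this is TRUE because there are 1 knights.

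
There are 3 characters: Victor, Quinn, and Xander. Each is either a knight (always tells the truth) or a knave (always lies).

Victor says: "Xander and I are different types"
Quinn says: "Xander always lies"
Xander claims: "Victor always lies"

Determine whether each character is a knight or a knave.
Victor is a knight.
Quinn is a knight.
Xander is a knave.

Verification:
- Victor (knight) says "Xander and I are different types" - this is TRUE because Victor is a knight and Xander is a knave.
- Quinn (knight) says "Xander always lies" - this is TRUE because Xander is a knave.
- Xander (knave) says "Victor always lies" - this is FALSE (a lie) because Victor is a knight.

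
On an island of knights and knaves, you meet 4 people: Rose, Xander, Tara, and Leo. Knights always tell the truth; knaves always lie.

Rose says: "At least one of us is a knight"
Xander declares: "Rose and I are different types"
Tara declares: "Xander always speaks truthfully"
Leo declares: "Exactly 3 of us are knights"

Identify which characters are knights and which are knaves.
Rose is a knave.
Xander is a knave.
Tara is a knave.
Leo is a knave.

Verification:
- Rose (knave) says "At least one of us is a knight" - this is FALSE (a lie) because no one is a knight.
- Xander (knave) says "Rose and I are different types" - this is FALSE (a lie) because Xander is a knave and Rose is a knave.
- Tara (knave) says "Xander always speaks truthfully" - this is FALSE (a lie) because Xander is a knave.
- Leo (knave) says "Exactly 3 of us are knights" - this is FALSE (a lie) because there are 0 knights.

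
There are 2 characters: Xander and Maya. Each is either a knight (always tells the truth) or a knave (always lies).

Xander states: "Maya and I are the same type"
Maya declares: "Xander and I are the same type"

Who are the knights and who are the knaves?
Xander is a knight.
Maya is a knight.

Verification:
- Xander (knight) says "Maya and I are the same type" - this is TRUE because Xander is a knight and Maya is a knight.
- Maya (knight) says "Xander and I are the same type" - this is TRUE because Maya is a knight and Xander is a knight.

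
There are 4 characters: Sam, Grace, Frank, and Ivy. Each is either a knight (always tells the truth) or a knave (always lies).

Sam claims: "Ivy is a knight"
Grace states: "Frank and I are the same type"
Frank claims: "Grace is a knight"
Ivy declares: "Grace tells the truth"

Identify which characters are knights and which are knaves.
Sam is a knight.
Grace is a knight.
Frank is a knight.
Ivy is a knight.

Verification:
- Sam (knight) says "Ivy is a knight" - this is TRUE because Ivy is a knight.
- Grace (knight) says "Frank and I are the same type" - this is TRUE because Grace is a knight and Frank is a knight.
- Frank (knight) says "Grace is a knight" - this is TRUE because Grace is a knight.
- Ivy (knight) says "Grace tells the truth" - this is TRUE because Grace is a knight.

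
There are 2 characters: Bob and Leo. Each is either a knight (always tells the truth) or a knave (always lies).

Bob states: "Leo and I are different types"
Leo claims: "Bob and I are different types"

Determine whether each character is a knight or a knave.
Bob is a knave.
Leo is a knave.

Verification:
- Bob (knave) says "Leo and I are different types" - this is FALSE (a lie) because Bob is a knave and Leo is a knave.
- Leo (knave) says "Bob and I are different types" - this is FALSE (a lie) because Leo is a knave and Bob is a knave.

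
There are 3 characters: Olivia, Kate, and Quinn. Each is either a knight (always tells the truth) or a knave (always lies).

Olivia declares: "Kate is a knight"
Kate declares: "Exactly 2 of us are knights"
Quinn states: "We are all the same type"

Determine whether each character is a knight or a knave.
Olivia is a knight.
Kate is a knight.
Quinn is a knave.

Verification:
- Olivia (knight) says "Kate is a knight" - this is TRUE because Kate is a knight.
- Kate (knight) says "Exactly 2 of us are knights" - this is TRUE because there are 2 knights.
- Quinn (knave) says "We are all the same type" - this is FALSE (a lie) because Olivia and Kate are knights and Quinn is a knave.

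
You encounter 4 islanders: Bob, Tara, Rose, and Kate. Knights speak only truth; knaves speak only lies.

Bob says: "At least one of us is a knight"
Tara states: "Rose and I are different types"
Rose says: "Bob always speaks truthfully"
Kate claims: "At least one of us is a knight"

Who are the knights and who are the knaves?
Bob is a knave.
Tara is a knave.
Rose is a knave.
Kate is a knave.

Verification:
- Bob (knave) says "At least one of us is a knight" - this is FALSE (a lie) because no one is a knight.
- Tara (knave) says "Rose and I are different types" - this is FALSE (a lie) because Tara is a knave and Rose is a knave.
- Rose (knave) says "Bob always speaks truthfully" - this is FALSE (a lie) because Bob is a knave.
- Kate (knave) says "At least one of us is a knight" - this is FALSE (a lie) because no one is a knight.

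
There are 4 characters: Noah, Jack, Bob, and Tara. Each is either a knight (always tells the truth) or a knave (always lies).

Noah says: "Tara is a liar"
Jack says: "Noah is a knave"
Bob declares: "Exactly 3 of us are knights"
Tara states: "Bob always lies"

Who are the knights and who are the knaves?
Noah is a knave.
Jack is a knight.
Bob is a knave.
Tara is a knight.

Verification:
- Noah (knave) says "Tara is a liar" - this is FALSE (a lie) because Tara is a knight.
- Jack (knight) says "Noah is a knave" - this is TRUE because Noah is a knave.
- Bob (knave) says "Exactly 3 of us are knights" - this is FALSE (a lie) because there are 2 knights.
- Tara (knight) says "Bob always lies" - this is TRUE because Bob is a knave.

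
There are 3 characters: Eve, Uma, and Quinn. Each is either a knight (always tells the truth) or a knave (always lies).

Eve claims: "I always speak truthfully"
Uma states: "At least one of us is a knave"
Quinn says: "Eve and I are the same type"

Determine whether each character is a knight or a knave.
Eve is a knight.
Uma is a knight.
Quinn is a knave.

Verification:
- Eve (knight) says "I always speak truthfully" - this is TRUE because Eve is a knight.
- Uma (knight) says "At least one of us is a knave" - this is TRUE because Quinn is a knave.
- Quinn (knave) says "Eve and I are the same type" - this is FALSE (a lie) because Quinn is a knave and Eve is a knight.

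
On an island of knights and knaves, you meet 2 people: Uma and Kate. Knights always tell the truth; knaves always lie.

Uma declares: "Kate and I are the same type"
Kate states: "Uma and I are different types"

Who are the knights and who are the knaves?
Uma is a knave.
Kate is a knight.

Verification:
- Uma (knave) says "Kate and I are the same type" - this is FALSE (a lie) because Uma is a knave and Kate is a knight.
- Kate (knight) says "Uma and I are different types" - this is TRUE because Kate is a knight and Uma is a knave.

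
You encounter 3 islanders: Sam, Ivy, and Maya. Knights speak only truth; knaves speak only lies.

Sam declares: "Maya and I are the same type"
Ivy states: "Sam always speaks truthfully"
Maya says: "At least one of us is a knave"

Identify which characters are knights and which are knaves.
Sam is a knave.
Ivy is a knave.
Maya is a knight.

Verification:
- Sam (knave) says "Maya and I are the same type" - this is FALSE (a lie) because Sam is a knave and Maya is a knight.
- Ivy (knave) says "Sam always speaks truthfully" - this is FALSE (a lie) because Sam is a knave.
- Maya (knight) says "At least one of us is a knave" - this is TRUE because Sam and Ivy are knaves.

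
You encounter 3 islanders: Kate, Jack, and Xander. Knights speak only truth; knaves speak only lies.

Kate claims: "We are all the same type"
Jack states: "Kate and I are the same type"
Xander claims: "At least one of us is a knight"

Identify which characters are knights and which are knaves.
Kate is a knight.
Jack is a knight.
Xander is a knight.

Verification:
- Kate (knight) says "We are all the same type" - this is TRUE because Kate, Jack, and Xander are knights.
- Jack (knight) says "Kate and I are the same type" - this is TRUE because Jack is a knight and Kate is a knight.
- Xander (knight) says "At least one of us is a knight" - this is TRUE because Kate, Jack, and Xander are knights.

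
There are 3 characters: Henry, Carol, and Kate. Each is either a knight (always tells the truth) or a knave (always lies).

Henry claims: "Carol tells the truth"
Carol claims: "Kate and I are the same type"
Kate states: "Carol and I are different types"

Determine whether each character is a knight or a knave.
Henry is a knave.
Carol is a knave.
Kate is a knight.

Verification:
- Henry (knave) says "Carol tells the truth" - this is FALSE (a lie) because Carol is a knave.
- Carol (knave) says "Kate and I are the same type" - this is FALSE (a lie) because Carol is a knave and Kate is a knight.
- Kate (knight) says "Carol and I are different types" - this is TRUE because Kate is a knight and Carol is a knave.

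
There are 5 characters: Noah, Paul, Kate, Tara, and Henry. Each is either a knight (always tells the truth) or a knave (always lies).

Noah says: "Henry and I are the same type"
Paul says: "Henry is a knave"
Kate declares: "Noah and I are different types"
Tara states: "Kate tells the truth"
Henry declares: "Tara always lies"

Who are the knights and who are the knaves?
Noah is a knave.
Paul is a knave.
Kate is a knave.
Tara is a knave.
Henry is a knight.

Verification:
- Noah (knave) says "Henry and I are the same type" - this is FALSE (a lie) because Noah is a knave and Henry is a knight.
- Paul (knave) says "Henry is a knave" - this is FALSE (a lie) because Henry is a knight.
- Kate (knave) says "Noah and I are different types" - this is FALSE (a lie) because Kate is a knave and Noah is a knave.
- Tara (knave) says "Kate tells the truth" - this is FALSE (a lie) because Kate is a knave.
- Henry (knight) says "Tara always lies" - this is TRUE because Tara is a knave.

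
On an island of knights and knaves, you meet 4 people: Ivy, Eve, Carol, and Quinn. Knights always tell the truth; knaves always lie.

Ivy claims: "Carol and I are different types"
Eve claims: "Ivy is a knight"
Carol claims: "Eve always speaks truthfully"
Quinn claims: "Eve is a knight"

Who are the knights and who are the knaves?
Ivy is a knave.
Eve is a knave.
Carol is a knave.
Quinn is a knave.

Verification:
- Ivy (knave) says "Carol and I are different types" - this is FALSE (a lie) because Ivy is a knave and Carol is a knave.
- Eve (knave) says "Ivy is a knight" - this is FALSE (a lie) because Ivy is a knave.
- Carol (knave) says "Eve always speaks truthfully" - this is FALSE (a lie) because Eve is a knave.
- Quinn (knave) says "Eve is a knight" - this is FALSE (a lie) because Eve is a knave.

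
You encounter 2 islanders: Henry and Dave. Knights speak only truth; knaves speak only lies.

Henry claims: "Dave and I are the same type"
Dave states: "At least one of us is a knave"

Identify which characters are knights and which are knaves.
Henry is a knave.
Dave is a knight.

Verification:
- Henry (knave) says "Dave and I are the same type" - this is FALSE (a lie) because Henry is a knave and Dave is a knight.
- Dave (knight) says "At least one of us is a knave" - this is TRUE because Henry is a knave.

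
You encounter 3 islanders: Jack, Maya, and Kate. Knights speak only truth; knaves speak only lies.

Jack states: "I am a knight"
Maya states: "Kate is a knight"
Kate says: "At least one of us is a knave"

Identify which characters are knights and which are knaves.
Jack is a knave.
Maya is a knight.
Kate is a knight.

Verification:
- Jack (knave) says "I am a knight" - this is FALSE (a lie) because Jack is a knave.
- Maya (knight) says "Kate is a knight" - this is TRUE because Kate is a knight.
- Kate (knight) says "At least one of us is a knave" - this is TRUE because Jack is a knave.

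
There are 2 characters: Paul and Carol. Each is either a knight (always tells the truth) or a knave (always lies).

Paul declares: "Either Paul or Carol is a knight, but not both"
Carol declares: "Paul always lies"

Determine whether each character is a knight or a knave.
Paul is a knight.
Carol is a knave.

Verification:
- Paul (knight) says "Either Paul or Carol is a knight, but not both" - this is TRUE because Paul is a knight and Carol is a knave.
- Carol (knave) says "Paul always lies" - this is FALSE (a lie) because Paul is a knight.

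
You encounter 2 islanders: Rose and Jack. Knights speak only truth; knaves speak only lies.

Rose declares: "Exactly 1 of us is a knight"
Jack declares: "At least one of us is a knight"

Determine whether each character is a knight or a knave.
Rose is a knave.
Jack is a knave.

Verification:
- Rose (knave) says "Exactly 1 of us is a knight" - this is FALSE (a lie) because there are 0 knights.
- Jack (knave) says "At least one of us is a knight" - this is FALSE (a lie) because no one is a knight.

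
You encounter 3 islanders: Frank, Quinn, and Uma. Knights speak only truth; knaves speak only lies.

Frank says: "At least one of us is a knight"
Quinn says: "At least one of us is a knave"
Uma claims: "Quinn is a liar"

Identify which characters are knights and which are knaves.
Frank is a knight.
Quinn is a knight.
Uma is a knave.

Verification:
- Frank (knight) says "At least one of us is a knight" - this is TRUE because Frank and Quinn are knights.
- Quinn (knight) says "At least one of us is a knave" - this is TRUE because Uma is a knave.
- Uma (knave) says "Quinn is a liar" - this is FALSE (a lie) because Quinn is a knight.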